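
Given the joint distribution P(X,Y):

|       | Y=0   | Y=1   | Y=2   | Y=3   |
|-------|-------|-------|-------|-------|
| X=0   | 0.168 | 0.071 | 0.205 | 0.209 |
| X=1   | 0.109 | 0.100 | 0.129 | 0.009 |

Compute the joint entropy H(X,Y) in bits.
2.7670 bits

H(X,Y) = -Σ_{x,y} P(x,y) log₂ P(x,y). Per-cell terms -P(x,y)·log₂P(x,y):
  X=0: 0.43234, 0.27094, 0.46869, 0.47201
  X=1: 0.34854, 0.33219, 0.38114, 0.06116
Sum of the 8 terms: H(X,Y) = 2.7670 bits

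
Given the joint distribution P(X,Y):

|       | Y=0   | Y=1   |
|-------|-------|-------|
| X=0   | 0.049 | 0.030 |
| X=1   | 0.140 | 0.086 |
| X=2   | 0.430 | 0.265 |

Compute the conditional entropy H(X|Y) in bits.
1.1390 bits

H(X|Y) = H(X,Y) - H(Y)

H(X,Y) = -Σ_{x,y} P(x,y) log₂ P(x,y). Per-cell terms -P(x,y)·log₂P(x,y):
  X=0: 0.213203, 0.151767
  X=1: 0.397110, 0.304399
  X=2: 0.523564, 0.507723
Sum of the 6 terms: H(X,Y) = 2.097766 bits

Marginal of Y (column sums):
  P(Y=0) = 0.049 + 0.140 + 0.430 = 0.619
  P(Y=1) = 0.030 + 0.086 + 0.265 = 0.381
H(Y) = -[0.619·log₂(0.619) + 0.381·log₂(0.381)]
  = 0.428341 + 0.530404 = 0.958745 bits

H(X|Y) = H(X,Y) - H(Y) = 2.097766 - 0.958745 = 1.1390 bits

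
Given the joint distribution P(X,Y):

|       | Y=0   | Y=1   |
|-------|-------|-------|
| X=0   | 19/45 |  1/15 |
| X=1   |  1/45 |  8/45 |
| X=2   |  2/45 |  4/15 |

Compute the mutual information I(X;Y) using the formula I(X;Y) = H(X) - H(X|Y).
0.4340 bits

I(X;Y) = H(X) - H(X|Y)

Marginal of X (row sums):
  P(X=0) = 19/45 + 1/15 = 22/45
  P(X=1) = 1/45 + 8/45 = 1/5
  P(X=2) = 2/45 + 4/15 = 14/45
H(X) = -[(22/45)·log₂(22/45) + (1/5)·log₂(1/5) + (14/45)·log₂(14/45)]
  = 0.504739 + 0.464386 + 0.524066 = 1.49319 bits

Marginal of Y (column sums):
  P(Y=0) = 19/45 + 1/45 + 2/45 = 22/45
  P(Y=1) = 1/15 + 8/45 + 4/15 = 23/45
H(X|Y) = Σ_y P(y)·H(X|Y=y):
  Y=0: P(Y=0) = 22/45, P(X|Y=0) = (19/22, 1/22, 1/11) → H(X|Y=0) = 0.699858
  Y=1: P(Y=1) = 23/45, P(X|Y=1) = (3/23, 8/23, 12/23) → H(X|Y=1) = 1.402934
H(X|Y) = (22/45)·0.699858 + (23/45)·1.402934 = 1.05921 bits

I(X;Y) = H(X) - H(X|Y) = 1.49319 - 1.05921 = 0.4340 bits

Cross-check via I(X;Y) = H(X) + H(Y) - H(X,Y): computing H(Y) from the column sums and H(X,Y) from the 6 cells in the same way gives H(Y) = 0.99964 bits and H(X,Y) = 2.05885 bits, so
I(X;Y) = 1.49319 + 0.99964 - 2.05885 = 0.4340 bits ✓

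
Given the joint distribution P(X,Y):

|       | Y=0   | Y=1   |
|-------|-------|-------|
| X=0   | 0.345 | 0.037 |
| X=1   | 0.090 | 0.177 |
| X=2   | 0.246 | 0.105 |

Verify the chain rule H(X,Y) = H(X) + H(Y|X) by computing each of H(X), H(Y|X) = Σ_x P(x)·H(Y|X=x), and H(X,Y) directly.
H(X) = 1.5692 bits, H(Y|X) = 0.7305 bits, H(X,Y) = 2.2996 bits

Marginal of X (row sums):
  P(X=0) = 0.345 + 0.037 = 0.382
  P(X=1) = 0.090 + 0.177 = 0.267
  P(X=2) = 0.246 + 0.105 = 0.351
H(X) = -[0.382·log₂(0.382) + 0.267·log₂(0.267) + 0.351·log₂(0.351)]
  = 0.53035 + 0.50866 + 0.53017 = 1.5692 bits

H(Y|X) = Σ_x P(x)·H(Y|X=x):
  X=0: P(X=0) = 0.382, P(Y|X=0) = (345/382, 37/382) → H(Y|X=0) = 0.45896
  X=1: P(X=1) = 0.267, P(Y|X=1) = (30/89, 59/89) → H(Y|X=1) = 0.92200
  X=2: P(X=2) = 0.351, P(Y|X=2) = (82/117, 35/117) → H(Y|X=2) = 0.88024
H(Y|X) = 0.382·0.45896 + 0.267·0.92200 + 0.351·0.88024 = 0.7305 bits

H(X,Y) = -Σ_{x,y} P(x,y) log₂ P(x,y). Per-cell terms -P(x,y)·log₂P(x,y):
  X=0: 0.52969, 0.17598
  X=1: 0.31265, 0.44218
  X=2: 0.49772, 0.34141
Sum of the 6 terms: H(X,Y) = 2.2996 bits

Chain rule check:
  H(X) + H(Y|X) = 1.5692 + 0.7305 = 2.2997 bits
  H(X,Y) = 2.2996 bits
✓ Chain rule verified (Δ = 0.0001 is 4-dp rounding noise: each of the three values was rounded independently).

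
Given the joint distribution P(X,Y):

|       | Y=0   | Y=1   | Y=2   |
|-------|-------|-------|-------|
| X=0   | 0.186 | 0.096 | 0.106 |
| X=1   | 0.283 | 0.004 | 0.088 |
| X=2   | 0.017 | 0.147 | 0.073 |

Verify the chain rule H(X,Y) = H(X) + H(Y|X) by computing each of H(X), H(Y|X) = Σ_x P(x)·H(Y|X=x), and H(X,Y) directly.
H(X) = 1.5529 bits, H(Y|X) = 1.2043 bits, H(X,Y) = 2.7571 bits

Marginal of X (row sums):
  P(X=0) = 0.186 + 0.096 + 0.106 = 0.388
  P(X=1) = 0.283 + 0.004 + 0.088 = 0.375
  P(X=2) = 0.017 + 0.147 + 0.073 = 0.237
H(X) = -[0.388·log₂(0.388) + 0.375·log₂(0.375) + 0.237·log₂(0.237)]
  = 0.52996 + 0.53064 + 0.49226 = 1.5529 bits

H(Y|X) = Σ_x P(x)·H(Y|X=x):
  X=0: P(X=0) = 0.388, P(Y|X=0) = (93/194, 24/97, 53/194) → H(Y|X=0) = 1.51847
  X=1: P(X=1) = 0.375, P(Y|X=1) = (283/375, 4/375, 88/375) → H(Y|X=1) = 0.86710
  X=2: P(X=2) = 0.237, P(Y|X=2) = (17/237, 49/79, 73/237) → H(Y|X=2) = 1.22336
H(Y|X) = 0.388·1.51847 + 0.375·0.86710 + 0.237·1.22336 = 1.2043 bits

H(X,Y) = -Σ_{x,y} P(x,y) log₂ P(x,y). Per-cell terms -P(x,y)·log₂P(x,y):
  X=0: 0.45135, 0.32456, 0.34321
  X=1: 0.51538, 0.03186, 0.30856
  X=2: 0.09993, 0.40662, 0.27565
Sum of the 9 terms: H(X,Y) = 2.7571 bits

Chain rule check:
  H(X) + H(Y|X) = 1.5529 + 1.2043 = 2.7572 bits
  H(X,Y) = 2.7571 bits
✓ Chain rule verified (Δ = 0.0001 is 4-dp rounding noise: each of the three values was rounded independently).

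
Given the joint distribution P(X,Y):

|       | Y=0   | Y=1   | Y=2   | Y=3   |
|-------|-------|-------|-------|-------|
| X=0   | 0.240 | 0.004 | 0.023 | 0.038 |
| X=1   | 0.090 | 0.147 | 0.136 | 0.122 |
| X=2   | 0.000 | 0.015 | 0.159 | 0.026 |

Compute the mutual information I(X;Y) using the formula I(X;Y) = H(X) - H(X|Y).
0.4629 bits

I(X;Y) = H(X) - H(X|Y)

Marginal of X (row sums):
  P(X=0) = 0.240 + 0.004 + 0.023 + 0.038 = 0.305
  P(X=1) = 0.090 + 0.147 + 0.136 + 0.122 = 0.495
  P(X=2) = 0.000 + 0.015 + 0.159 + 0.026 = 0.200
H(X) = -[0.305·log₂(0.305) + 0.495·log₂(0.495) + 0.200·log₂(0.200)]
  = 0.522501 + 0.502177 + 0.464386 = 1.48906 bits

Marginal of Y (column sums):
  P(Y=0) = 0.240 + 0.090 + 0.000 = 0.330
  P(Y=1) = 0.004 + 0.147 + 0.015 = 0.166
  P(Y=2) = 0.023 + 0.136 + 0.159 = 0.318
  P(Y=3) = 0.038 + 0.122 + 0.026 = 0.186
H(X|Y) = Σ_y P(y)·H(X|Y=y):
  Y=0: P(Y=0) = 0.330, P(X|Y=0) = (8/11, 3/11, 0) → H(X|Y=0) = 0.845351
  Y=1: P(Y=1) = 0.166, P(X|Y=1) = (2/83, 147/166, 15/166) → H(X|Y=1) = 0.598201
  Y=2: P(Y=2) = 0.318, P(X|Y=2) = (23/318, 68/159, 1/2) → H(X|Y=2) = 1.298149
  Y=3: P(Y=3) = 0.186, P(X|Y=3) = (19/93, 61/93, 13/93) → H(X|Y=3) = 1.263983
H(X|Y) = 0.330·0.845351 + 0.166·0.598201 + 0.318·1.298149 + 0.186·1.263983 = 1.02618 bits

I(X;Y) = H(X) - H(X|Y) = 1.48906 - 1.02618 = 0.4629 bits

Cross-check via I(X;Y) = H(X) + H(Y) - H(X,Y): computing H(Y) from the column sums and H(X,Y) from the 12 cells in the same way gives H(Y) = 1.93486 bits and H(X,Y) = 2.96104 bits, so
I(X;Y) = 1.48906 + 1.93486 - 2.96104 = 0.4629 bits ✓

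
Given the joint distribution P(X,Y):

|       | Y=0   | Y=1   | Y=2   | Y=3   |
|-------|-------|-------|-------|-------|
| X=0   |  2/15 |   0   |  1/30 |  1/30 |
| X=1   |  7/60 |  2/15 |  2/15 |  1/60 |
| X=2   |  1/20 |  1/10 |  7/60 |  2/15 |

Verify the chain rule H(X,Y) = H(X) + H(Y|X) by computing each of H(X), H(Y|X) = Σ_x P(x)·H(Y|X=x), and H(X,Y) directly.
H(X) = 1.5219 bits, H(Y|X) = 1.7255 bits, H(X,Y) = 3.2474 bits

Marginal of X (row sums):
  P(X=0) = 2/15 + 0 + 1/30 + 1/30 = 1/5
  P(X=1) = 7/60 + 2/15 + 2/15 + 1/60 = 2/5
  P(X=2) = 1/20 + 1/10 + 7/60 + 2/15 = 2/5
H(X) = -[(1/5)·log₂(1/5) + (2/5)·log₂(2/5) + (2/5)·log₂(2/5)]
  = 0.46439 + 0.52877 + 0.52877 = 1.5219 bits

H(Y|X) = Σ_x P(x)·H(Y|X=x):
  X=0: P(X=0) = 1/5, P(Y|X=0) = (2/3, 0, 1/6, 1/6) → H(Y|X=0) = 1.25163
  X=1: P(X=1) = 2/5, P(Y|X=1) = (7/24, 1/3, 1/3, 1/24) → H(Y|X=1) = 1.76615
  X=2: P(X=2) = 2/5, P(Y|X=2) = (1/8, 1/4, 7/24, 1/3) → H(Y|X=2) = 1.92179
H(Y|X) = (1/5)·1.25163 + (2/5)·1.76615 + (2/5)·1.92179 = 1.7255 bits

H(X,Y) = -Σ_{x,y} P(x,y) log₂ P(x,y). Per-cell terms -P(x,y)·log₂P(x,y):
  X=0: 0.38759, 0.00000, 0.16356, 0.16356
  X=1: 0.36161, 0.38759, 0.38759, 0.09845
  X=2: 0.21610, 0.33219, 0.36161, 0.38759
  (cells with P = 0 contribute 0)
Sum of the 12 terms: H(X,Y) = 3.2474 bits

Chain rule check:
  H(X) + H(Y|X) = 1.5219 + 1.7255 = 3.2474 bits
  H(X,Y) = 3.2474 bits
✓ Chain rule verified.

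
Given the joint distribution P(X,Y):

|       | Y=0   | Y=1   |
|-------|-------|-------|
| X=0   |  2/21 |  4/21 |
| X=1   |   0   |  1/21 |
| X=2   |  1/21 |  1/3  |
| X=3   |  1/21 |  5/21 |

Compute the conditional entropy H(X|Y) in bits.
1.7250 bits

H(X|Y) = H(X,Y) - H(Y)

H(X,Y) = -Σ_{x,y} P(x,y) log₂ P(x,y). Per-cell terms -P(x,y)·log₂P(x,y):
  X=0: 0.32308, 0.45568
  X=1: 0.00000, 0.20916
  X=2: 0.20916, 0.52832
  X=3: 0.20916, 0.49295
  (cells with P = 0 contribute 0)
Sum of the 8 terms: H(X,Y) = 2.4275 bits

Marginal of Y (column sums):
  P(Y=0) = 2/21 + 0 + 1/21 + 1/21 = 4/21
  P(Y=1) = 4/21 + 1/21 + 1/3 + 5/21 = 17/21
H(Y) = -[(4/21)·log₂(4/21) + (17/21)·log₂(17/21)]
  = 0.45568 + 0.24679 = 0.7025 bits

H(X|Y) = H(X,Y) - H(Y) = 2.4275 - 0.7025 = 1.7250 bits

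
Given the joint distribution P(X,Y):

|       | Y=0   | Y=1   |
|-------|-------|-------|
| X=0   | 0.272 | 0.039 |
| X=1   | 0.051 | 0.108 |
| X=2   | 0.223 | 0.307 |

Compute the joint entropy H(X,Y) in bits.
2.2650 bits

H(X,Y) = -Σ_{x,y} P(x,y) log₂ P(x,y). Per-cell terms -P(x,y)·log₂P(x,y):
  X=0: 0.5109, 0.1825
  X=1: 0.2190, 0.3468
  X=2: 0.4828, 0.5230
Sum of the 6 terms: H(X,Y) = 2.2650 bits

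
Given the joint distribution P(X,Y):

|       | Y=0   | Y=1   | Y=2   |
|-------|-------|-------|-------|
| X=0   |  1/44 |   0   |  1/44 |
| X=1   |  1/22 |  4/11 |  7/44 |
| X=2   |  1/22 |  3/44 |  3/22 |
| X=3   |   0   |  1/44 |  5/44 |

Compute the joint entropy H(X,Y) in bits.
2.7429 bits

H(X,Y) = -Σ_{x,y} P(x,y) log₂ P(x,y). Per-cell terms -P(x,y)·log₂P(x,y):
  X=0: 0.12408, 0.00000, 0.12408
  X=1: 0.20270, 0.53070, 0.42192
  X=2: 0.20270, 0.26417, 0.39197
  X=3: 0.00000, 0.12408, 0.35653
  (cells with P = 0 contribute 0)
Sum of the 12 terms: H(X,Y) = 2.7429 bits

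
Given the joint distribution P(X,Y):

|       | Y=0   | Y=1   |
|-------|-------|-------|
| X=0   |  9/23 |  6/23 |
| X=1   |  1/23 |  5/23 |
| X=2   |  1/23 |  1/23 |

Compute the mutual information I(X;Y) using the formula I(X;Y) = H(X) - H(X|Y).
0.1089 bits

I(X;Y) = H(X) - H(X|Y)

Marginal of X (row sums):
  P(X=0) = 9/23 + 6/23 = 15/23
  P(X=1) = 1/23 + 5/23 = 6/23
  P(X=2) = 1/23 + 1/23 = 2/23
H(X) = -[(15/23)·log₂(15/23) + (6/23)·log₂(6/23) + (2/23)·log₂(2/23)]
  = 0.40218 + 0.50572 + 0.30640 = 1.21430 bits

Marginal of Y (column sums):
  P(Y=0) = 9/23 + 1/23 + 1/23 = 11/23
  P(Y=1) = 6/23 + 5/23 + 1/23 = 12/23
H(X|Y) = Σ_y P(y)·H(X|Y=y):
  Y=0: P(Y=0) = 11/23, P(X|Y=0) = (9/11, 1/11, 1/11) → H(X|Y=0) = 0.86586
  Y=1: P(Y=1) = 12/23, P(X|Y=1) = (1/2, 5/12, 1/12) → H(X|Y=1) = 1.32501
H(X|Y) = (11/23)·0.86586 + (12/23)·1.32501 = 1.10542 bits

I(X;Y) = H(X) - H(X|Y) = 1.21430 - 1.10542 = 0.1089 bits

Cross-check via I(X;Y) = H(X) + H(Y) - H(X,Y): computing H(Y) from the column sums and H(X,Y) from the 6 cells in the same way gives H(Y) = 0.99864 bits and H(X,Y) = 2.10405 bits, so
I(X;Y) = 1.21430 + 0.99864 - 2.10405 = 0.1089 bits ✓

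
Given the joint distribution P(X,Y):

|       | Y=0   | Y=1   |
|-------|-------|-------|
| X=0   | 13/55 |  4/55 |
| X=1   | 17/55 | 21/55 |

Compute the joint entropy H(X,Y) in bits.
1.8208 bits

H(X,Y) = -Σ_{x,y} P(x,y) log₂ P(x,y). Per-cell terms -P(x,y)·log₂P(x,y):
  X=0: 0.49185, 0.27501
  X=1: 0.52357, 0.53036
Sum of the 4 terms: H(X,Y) = 1.8208 bits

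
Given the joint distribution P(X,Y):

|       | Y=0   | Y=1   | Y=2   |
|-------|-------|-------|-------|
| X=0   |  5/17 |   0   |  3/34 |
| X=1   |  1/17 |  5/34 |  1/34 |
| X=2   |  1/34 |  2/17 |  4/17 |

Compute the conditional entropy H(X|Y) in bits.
1.0609 bits

H(X|Y) = H(X,Y) - H(Y)

H(X,Y) = -Σ_{x,y} P(x,y) log₂ P(x,y). Per-cell terms -P(x,y)·log₂P(x,y):
  X=0: 0.51927, 0.00000, 0.30904
  X=1: 0.24044, 0.40670, 0.14963
  X=2: 0.14963, 0.36323, 0.49117
  (cells with P = 0 contribute 0)
Sum of the 9 terms: H(X,Y) = 2.6291 bits

Marginal of Y (column sums):
  P(Y=0) = 5/17 + 1/17 + 1/34 = 13/34
  P(Y=1) = 0 + 5/34 + 2/17 = 9/34
  P(Y=2) = 3/34 + 1/34 + 4/17 = 6/17
H(Y) = -[(13/34)·log₂(13/34) + (9/34)·log₂(9/34) + (6/17)·log₂(6/17)]
  = 0.53033 + 0.50758 + 0.53029 = 1.5682 bits

H(X|Y) = H(X,Y) - H(Y) = 2.6291 - 1.5682 = 1.0609 bits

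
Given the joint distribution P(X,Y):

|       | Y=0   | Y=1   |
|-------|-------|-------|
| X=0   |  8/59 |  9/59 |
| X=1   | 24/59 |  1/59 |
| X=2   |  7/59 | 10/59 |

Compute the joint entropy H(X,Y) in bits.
2.2311 bits

H(X,Y) = -Σ_{x,y} P(x,y) log₂ P(x,y). Per-cell terms -P(x,y)·log₂P(x,y):
  X=0: 0.39087, 0.41380
  X=1: 0.52787, 0.09971
  X=2: 0.36486, 0.43402
Sum of the 6 terms: H(X,Y) = 2.2311 bits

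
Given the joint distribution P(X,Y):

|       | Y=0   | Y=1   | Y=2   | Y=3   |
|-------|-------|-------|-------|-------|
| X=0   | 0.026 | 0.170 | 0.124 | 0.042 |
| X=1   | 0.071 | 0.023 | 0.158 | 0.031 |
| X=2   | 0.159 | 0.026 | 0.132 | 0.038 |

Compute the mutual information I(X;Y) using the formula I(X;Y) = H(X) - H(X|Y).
0.2056 bits

I(X;Y) = H(X) - H(X|Y)

Marginal of X (row sums):
  P(X=0) = 0.026 + 0.170 + 0.124 + 0.042 = 0.362
  P(X=1) = 0.071 + 0.023 + 0.158 + 0.031 = 0.283
  P(X=2) = 0.159 + 0.026 + 0.132 + 0.038 = 0.355
H(X) = -[0.362·log₂(0.362) + 0.283·log₂(0.283) + 0.355·log₂(0.355)]
  = 0.5307 + 0.5154 + 0.5304 = 1.5765 bits

Marginal of Y (column sums):
  P(Y=0) = 0.026 + 0.071 + 0.159 = 0.256
  P(Y=1) = 0.170 + 0.023 + 0.026 = 0.219
  P(Y=2) = 0.124 + 0.158 + 0.132 = 0.414
  P(Y=3) = 0.042 + 0.031 + 0.038 = 0.111
H(X|Y) = Σ_y P(y)·H(X|Y=y):
  Y=0: P(Y=0) = 0.256, P(X|Y=0) = (13/128, 71/256, 159/256) → H(X|Y=0) = 1.2750
  Y=1: P(Y=1) = 0.219, P(X|Y=1) = (170/219, 23/219, 26/219) → H(X|Y=1) = 0.9901
  Y=2: P(Y=2) = 0.414, P(X|Y=2) = (62/207, 79/207, 22/69) → H(X|Y=2) = 1.5771
  Y=3: P(Y=3) = 0.111, P(X|Y=3) = (14/37, 31/111, 38/111) → H(X|Y=3) = 1.5739
H(X|Y) = 0.256·1.2750 + 0.219·0.9901 + 0.414·1.5771 + 0.111·1.5739 = 1.3709 bits

I(X;Y) = H(X) - H(X|Y) = 1.5765 - 1.3709 = 0.2056 bits

Cross-check via I(X;Y) = H(X) + H(Y) - H(X,Y): computing H(Y) from the column sums and H(X,Y) from the 12 cells in the same way gives H(Y) = 1.8618 bits and H(X,Y) = 3.2327 bits, so
I(X;Y) = 1.5765 + 1.8618 - 3.2327 = 0.2056 bits ✓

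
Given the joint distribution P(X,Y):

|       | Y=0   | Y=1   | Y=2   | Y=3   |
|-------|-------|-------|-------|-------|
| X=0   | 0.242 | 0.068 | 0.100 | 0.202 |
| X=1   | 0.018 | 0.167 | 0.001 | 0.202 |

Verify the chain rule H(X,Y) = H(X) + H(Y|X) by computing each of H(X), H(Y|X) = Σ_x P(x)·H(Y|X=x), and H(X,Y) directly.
H(X) = 0.9635 bits, H(Y|X) = 1.6055 bits, H(X,Y) = 2.5690 bits

Marginal of X (row sums):
  P(X=0) = 0.242 + 0.068 + 0.100 + 0.202 = 0.612
  P(X=1) = 0.018 + 0.167 + 0.001 + 0.202 = 0.388
H(X) = -[0.612·log₂(0.612) + 0.388·log₂(0.388)]
  = 0.4335 + 0.5300 = 0.9635 bits

H(Y|X) = Σ_x P(x)·H(Y|X=x):
  X=0: P(X=0) = 0.612, P(Y|X=0) = (121/306, 1/9, 25/153, 101/306) → H(Y|X=0) = 1.8364
  X=1: P(X=1) = 0.388, P(Y|X=1) = (9/194, 167/388, 1/388, 101/194) → H(Y|X=1) = 1.2414
H(Y|X) = 0.612·1.8364 + 0.388·1.2414 = 1.6055 bits

H(X,Y) = -Σ_{x,y} P(x,y) log₂ P(x,y). Per-cell terms -P(x,y)·log₂P(x,y):
  X=0: 0.4954, 0.2637, 0.3322, 0.4661
  X=1: 0.1043, 0.4312, 0.0100, 0.4661
Sum of the 8 terms: H(X,Y) = 2.5690 bits

Chain rule check:
  H(X) + H(Y|X) = 0.9635 + 1.6055 = 2.5690 bits
  H(X,Y) = 2.5690 bits
✓ Chain rule verified.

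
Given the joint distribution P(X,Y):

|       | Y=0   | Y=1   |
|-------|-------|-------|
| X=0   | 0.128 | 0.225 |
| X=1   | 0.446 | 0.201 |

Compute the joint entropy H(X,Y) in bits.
1.8486 bits

H(X,Y) = -Σ_{x,y} P(x,y) log₂ P(x,y). Per-cell terms -P(x,y)·log₂P(x,y):
  X=0: 0.3796, 0.4842
  X=1: 0.5195, 0.4653
Sum of the 4 terms: H(X,Y) = 1.8486 bits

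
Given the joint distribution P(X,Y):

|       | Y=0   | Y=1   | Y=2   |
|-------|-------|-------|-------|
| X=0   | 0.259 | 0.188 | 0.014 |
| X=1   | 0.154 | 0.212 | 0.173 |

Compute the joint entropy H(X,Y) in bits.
2.3723 bits

H(X,Y) = -Σ_{x,y} P(x,y) log₂ P(x,y). Per-cell terms -P(x,y)·log₂P(x,y):
  X=0: 0.50478, 0.45330, 0.08622
  X=1: 0.41565, 0.47443, 0.43789
Sum of the 6 terms: H(X,Y) = 2.3723 bits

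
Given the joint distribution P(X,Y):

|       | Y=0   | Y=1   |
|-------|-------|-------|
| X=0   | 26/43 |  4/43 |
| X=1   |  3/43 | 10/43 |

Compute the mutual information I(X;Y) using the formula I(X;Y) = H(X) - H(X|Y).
0.2795 bits

I(X;Y) = H(X) - H(X|Y)

Marginal of X (row sums):
  P(X=0) = 26/43 + 4/43 = 30/43
  P(X=1) = 3/43 + 10/43 = 13/43
H(X) = -[(30/43)·log₂(30/43) + (13/43)·log₂(13/43)]
  = 0.362354 + 0.521761 = 0.884115 bits

Marginal of Y (column sums):
  P(Y=0) = 26/43 + 3/43 = 29/43
  P(Y=1) = 4/43 + 10/43 = 14/43
H(X|Y) = Σ_y P(y)·H(X|Y=y):
  Y=0: P(Y=0) = 29/43, P(X|Y=0) = (26/29, 3/29) → H(X|Y=0) = 0.479832
  Y=1: P(Y=1) = 14/43, P(X|Y=1) = (2/7, 5/7) → H(X|Y=1) = 0.863121
H(X|Y) = (29/43)·0.479832 + (14/43)·0.863121 = 0.604624 bits

I(X;Y) = H(X) - H(X|Y) = 0.884115 - 0.604624 = 0.2795 bits

Cross-check via I(X;Y) = H(X) + H(Y) - H(X,Y): computing H(Y) from the column sums and H(X,Y) from the 4 cells in the same way gives H(Y) = 0.910348 bits and H(X,Y) = 1.514972 bits, so
I(X;Y) = 0.884115 + 0.910348 - 1.514972 = 0.2795 bits ✓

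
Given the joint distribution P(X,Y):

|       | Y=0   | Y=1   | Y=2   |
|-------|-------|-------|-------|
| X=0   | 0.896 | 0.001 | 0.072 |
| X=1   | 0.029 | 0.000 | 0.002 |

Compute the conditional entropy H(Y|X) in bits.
0.3919 bits

H(Y|X) = H(X,Y) - H(X)

H(X,Y) = -Σ_{x,y} P(x,y) log₂ P(x,y). Per-cell terms -P(x,y)·log₂P(x,y):
  X=0: 0.1420, 0.0100, 0.2733
  X=1: 0.1481, 0.0000, 0.0179
  (cells with P = 0 contribute 0)
Sum of the 6 terms: H(X,Y) = 0.5913 bits

Marginal of X (row sums):
  P(X=0) = 0.896 + 0.001 + 0.072 = 0.969
  P(X=1) = 0.029 + 0.000 + 0.002 = 0.031
H(X) = -[0.969·log₂(0.969) + 0.031·log₂(0.031)]
  = 0.0440 + 0.1554 = 0.1994 bits

H(Y|X) = H(X,Y) - H(X) = 0.5913 - 0.1994 = 0.3919 bits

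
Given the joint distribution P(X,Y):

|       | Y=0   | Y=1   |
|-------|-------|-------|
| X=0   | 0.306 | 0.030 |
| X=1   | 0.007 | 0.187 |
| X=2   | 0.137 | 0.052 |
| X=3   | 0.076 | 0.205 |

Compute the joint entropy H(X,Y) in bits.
2.5429 bits

H(X,Y) = -Σ_{x,y} P(x,y) log₂ P(x,y). Per-cell terms -P(x,y)·log₂P(x,y):
  X=0: 0.52277, 0.15177
  X=1: 0.05011, 0.45233
  X=2: 0.39288, 0.22180
  X=3: 0.28256, 0.46869
Sum of the 8 terms: H(X,Y) = 2.5429 bits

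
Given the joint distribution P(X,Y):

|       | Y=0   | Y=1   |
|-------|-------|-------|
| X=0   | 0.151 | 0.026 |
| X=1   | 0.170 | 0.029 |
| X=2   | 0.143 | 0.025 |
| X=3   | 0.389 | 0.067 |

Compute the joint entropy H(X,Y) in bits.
2.4569 bits

H(X,Y) = -Σ_{x,y} P(x,y) log₂ P(x,y). Per-cell terms -P(x,y)·log₂P(x,y):
  X=0: 0.41183, 0.13690
  X=1: 0.43459, 0.14813
  X=2: 0.40125, 0.13305
  X=3: 0.52988, 0.26128
Sum of the 8 terms: H(X,Y) = 2.4569 bits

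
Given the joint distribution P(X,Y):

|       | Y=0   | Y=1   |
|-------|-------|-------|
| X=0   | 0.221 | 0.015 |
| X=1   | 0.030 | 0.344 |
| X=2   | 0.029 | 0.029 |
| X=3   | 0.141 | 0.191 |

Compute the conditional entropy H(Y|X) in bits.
0.6158 bits

H(Y|X) = H(X,Y) - H(X)

H(X,Y) = -Σ_{x,y} P(x,y) log₂ P(x,y). Per-cell terms -P(x,y)·log₂P(x,y):
  X=0: 0.4813, 0.0909
  X=1: 0.1518, 0.5296
  X=2: 0.1481, 0.1481
  X=3: 0.3985, 0.4562
Sum of the 8 terms: H(X,Y) = 2.4045 bits

Marginal of X (row sums):
  P(X=0) = 0.221 + 0.015 = 0.236
  P(X=1) = 0.030 + 0.344 = 0.374
  P(X=2) = 0.029 + 0.029 = 0.058
  P(X=3) = 0.141 + 0.191 = 0.332
H(X) = -[0.236·log₂(0.236) + 0.374·log₂(0.374) + 0.058·log₂(0.058) + 0.332·log₂(0.332)]
  = 0.4916 + 0.5307 + 0.2383 + 0.5281 = 1.7887 bits

H(Y|X) = H(X,Y) - H(X) = 2.4045 - 1.7887 = 0.6158 bits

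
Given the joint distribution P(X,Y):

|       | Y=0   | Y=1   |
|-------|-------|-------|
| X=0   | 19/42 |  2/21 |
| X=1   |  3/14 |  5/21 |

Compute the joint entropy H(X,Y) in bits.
1.8100 bits

H(X,Y) = -Σ_{x,y} P(x,y) log₂ P(x,y). Per-cell terms -P(x,y)·log₂P(x,y):
  X=0: 0.51770, 0.32308
  X=1: 0.47623, 0.49295
Sum of the 4 terms: H(X,Y) = 1.8100 bits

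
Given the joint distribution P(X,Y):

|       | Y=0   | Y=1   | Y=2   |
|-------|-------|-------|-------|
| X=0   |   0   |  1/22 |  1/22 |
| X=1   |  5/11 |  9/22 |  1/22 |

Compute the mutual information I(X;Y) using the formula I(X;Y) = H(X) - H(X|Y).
0.1354 bits

I(X;Y) = H(X) - H(X|Y)

Marginal of X (row sums):
  P(X=0) = 0 + 1/22 + 1/22 = 1/11
  P(X=1) = 5/11 + 9/22 + 1/22 = 10/11
H(X) = -[(1/11)·log₂(1/11) + (10/11)·log₂(10/11)]
  = 0.3145 + 0.1250 = 0.4395 bits

Marginal of Y (column sums):
  P(Y=0) = 0 + 5/11 = 5/11
  P(Y=1) = 1/22 + 9/22 = 5/11
  P(Y=2) = 1/22 + 1/22 = 1/11
H(X|Y) = Σ_y P(y)·H(X|Y=y):
  Y=0: P(Y=0) = 5/11, P(X|Y=0) = (0, 1) → H(X|Y=0) = 0.0000
  Y=1: P(Y=1) = 5/11, P(X|Y=1) = (1/10, 9/10) → H(X|Y=1) = 0.4690
  Y=2: P(Y=2) = 1/11, P(X|Y=2) = (1/2, 1/2) → H(X|Y=2) = 1.0000
H(X|Y) = (5/11)·0.0000 + (5/11)·0.4690 + (1/11)·1.0000 = 0.3041 bits

I(X;Y) = H(X) - H(X|Y) = 0.4395 - 0.3041 = 0.1354 bits

Cross-check via I(X;Y) = H(X) + H(Y) - H(X,Y): computing H(Y) from the column sums and H(X,Y) from the 6 cells in the same way gives H(Y) = 1.3486 bits and H(X,Y) = 1.6527 bits, so
I(X;Y) = 0.4395 + 1.3486 - 1.6527 = 0.1354 bits ✓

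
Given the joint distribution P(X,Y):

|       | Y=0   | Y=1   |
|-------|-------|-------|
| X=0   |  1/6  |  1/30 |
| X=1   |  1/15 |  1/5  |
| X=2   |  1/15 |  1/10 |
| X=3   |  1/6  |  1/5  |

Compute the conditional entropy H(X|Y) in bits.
1.8103 bits

H(X|Y) = H(X,Y) - H(Y)

H(X,Y) = -Σ_{x,y} P(x,y) log₂ P(x,y). Per-cell terms -P(x,y)·log₂P(x,y):
  X=0: 0.43083, 0.16356
  X=1: 0.26046, 0.46439
  X=2: 0.26046, 0.33219
  X=3: 0.43083, 0.46439
Sum of the 8 terms: H(X,Y) = 2.8071 bits

Marginal of Y (column sums):
  P(Y=0) = 1/6 + 1/15 + 1/15 + 1/6 = 7/15
  P(Y=1) = 1/30 + 1/5 + 1/10 + 1/5 = 8/15
H(Y) = -[(7/15)·log₂(7/15) + (8/15)·log₂(8/15)]
  = 0.51312 + 0.48367 = 0.9968 bits

H(X|Y) = H(X,Y) - H(Y) = 2.8071 - 0.9968 = 1.8103 bits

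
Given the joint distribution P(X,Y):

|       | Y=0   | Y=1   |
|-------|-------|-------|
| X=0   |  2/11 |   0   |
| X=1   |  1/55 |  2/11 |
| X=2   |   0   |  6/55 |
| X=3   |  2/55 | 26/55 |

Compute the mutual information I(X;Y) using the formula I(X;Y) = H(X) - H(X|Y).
0.5121 bits

I(X;Y) = H(X) - H(X|Y)

Marginal of X (row sums):
  P(X=0) = 2/11 + 0 = 2/11
  P(X=1) = 1/55 + 2/11 = 1/5
  P(X=2) = 0 + 6/55 = 6/55
  P(X=3) = 2/55 + 26/55 = 28/55
H(X) = -[(2/11)·log₂(2/11) + (1/5)·log₂(1/5) + (6/55)·log₂(6/55) + (28/55)·log₂(28/55)]
  = 0.4471694 + 0.4643856 + 0.3486979 + 0.4958570 = 1.7561099 bits

Marginal of Y (column sums):
  P(Y=0) = 2/11 + 1/55 + 0 + 2/55 = 13/55
  P(Y=1) = 0 + 2/11 + 6/55 + 26/55 = 42/55
H(X|Y) = Σ_y P(y)·H(X|Y=y):
  Y=0: P(Y=0) = 13/55, P(X|Y=0) = (10/13, 1/13, 0, 2/13) → H(X|Y=0) = 0.9912643
  Y=1: P(Y=1) = 42/55, P(X|Y=1) = (0, 5/21, 1/7, 13/21) → H(X|Y=1) = 1.3223058
H(X|Y) = (13/55)·0.9912643 + (42/55)·1.3223058 = 1.2440596 bits

I(X;Y) = H(X) - H(X|Y) = 1.7561099 - 1.2440596 = 0.5121 bits

Cross-check via I(X;Y) = H(X) + H(Y) - H(X,Y): computing H(Y) from the column sums and H(X,Y) from the 8 cells in the same way gives H(Y) = 0.7889407 bits and H(X,Y) = 2.0330003 bits, so
I(X;Y) = 1.7561099 + 0.7889407 - 2.0330003 = 0.5121 bits ✓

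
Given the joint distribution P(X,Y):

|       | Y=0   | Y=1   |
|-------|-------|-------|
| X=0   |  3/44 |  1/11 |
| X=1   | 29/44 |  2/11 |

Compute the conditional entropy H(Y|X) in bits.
0.7901 bits

H(Y|X) = H(X,Y) - H(X)

H(X,Y) = -Σ_{x,y} P(x,y) log₂ P(x,y). Per-cell terms -P(x,y)·log₂P(x,y):
  X=0: 0.26417, 0.31449
  X=1: 0.39641, 0.44717
Sum of the 4 terms: H(X,Y) = 1.4222 bits

Marginal of X (row sums):
  P(X=0) = 3/44 + 1/11 = 7/44
  P(X=1) = 29/44 + 2/11 = 37/44
H(X) = -[(7/44)·log₂(7/44) + (37/44)·log₂(37/44)]
  = 0.42192 + 0.21021 = 0.6321 bits

H(Y|X) = H(X,Y) - H(X) = 1.4222 - 0.6321 = 0.7901 bits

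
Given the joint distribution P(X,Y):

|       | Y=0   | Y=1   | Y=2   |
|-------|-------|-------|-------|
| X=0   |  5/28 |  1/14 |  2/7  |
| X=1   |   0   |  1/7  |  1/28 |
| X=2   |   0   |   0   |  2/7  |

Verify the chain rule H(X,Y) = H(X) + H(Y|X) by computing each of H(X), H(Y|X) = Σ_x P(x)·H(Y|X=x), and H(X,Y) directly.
H(X) = 1.4426 bits, H(Y|X) = 0.8787 bits, H(X,Y) = 2.3213 bits

Marginal of X (row sums):
  P(X=0) = 5/28 + 1/14 + 2/7 = 15/28
  P(X=1) = 0 + 1/7 + 1/28 = 5/28
  P(X=2) = 0 + 0 + 2/7 = 2/7
H(X) = -[(15/28)·log₂(15/28) + (5/28)·log₂(5/28) + (2/7)·log₂(2/7)]
  = 0.48239 + 0.44383 + 0.51639 = 1.4426 bits

H(Y|X) = Σ_x P(x)·H(Y|X=x):
  X=0: P(X=0) = 15/28, P(Y|X=0) = (1/3, 2/15, 8/15) → H(Y|X=0) = 1.39958
  X=1: P(X=1) = 5/28, P(Y|X=1) = (0, 4/5, 1/5) → H(Y|X=1) = 0.72193
  X=2: P(X=2) = 2/7, P(Y|X=2) = (0, 0, 1) → H(Y|X=2) = 0.00000
H(Y|X) = (15/28)·1.39958 + (5/28)·0.72193 + (2/7)·0.00000 = 0.8787 bits

H(X,Y) = -Σ_{x,y} P(x,y) log₂ P(x,y). Per-cell terms -P(x,y)·log₂P(x,y):
  X=0: 0.44383, 0.27195, 0.51639
  X=1: 0.00000, 0.40105, 0.17169
  X=2: 0.00000, 0.00000, 0.51639
  (cells with P = 0 contribute 0)
Sum of the 9 terms: H(X,Y) = 2.3213 bits

Chain rule check:
  H(X) + H(Y|X) = 1.4426 + 0.8787 = 2.3213 bits
  H(X,Y) = 2.3213 bits
✓ Chain rule verified.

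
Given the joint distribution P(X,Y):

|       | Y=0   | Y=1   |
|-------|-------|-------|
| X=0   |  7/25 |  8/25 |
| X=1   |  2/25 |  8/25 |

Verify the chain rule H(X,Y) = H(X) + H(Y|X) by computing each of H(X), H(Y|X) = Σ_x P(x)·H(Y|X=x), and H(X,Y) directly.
H(X) = 0.9710 bits, H(Y|X) = 0.8868 bits, H(X,Y) = 1.8578 bits

Marginal of X (row sums):
  P(X=0) = 7/25 + 8/25 = 3/5
  P(X=1) = 2/25 + 8/25 = 2/5
H(X) = -[(3/5)·log₂(3/5) + (2/5)·log₂(2/5)]
  = 0.4421794 + 0.5287712 = 0.9710 bits

H(Y|X) = Σ_x P(x)·H(Y|X=x):
  X=0: P(X=0) = 3/5, P(Y|X=0) = (7/15, 8/15) → H(Y|X=0) = 0.9967916
  X=1: P(X=1) = 2/5, P(Y|X=1) = (1/5, 4/5) → H(Y|X=1) = 0.7219281
H(Y|X) = (3/5)·0.9967916 + (2/5)·0.7219281 = 0.8868 bits

H(X,Y) = -Σ_{x,y} P(x,y) log₂ P(x,y). Per-cell terms -P(x,y)·log₂P(x,y):
  X=0: 0.5142204, 0.5260340
  X=1: 0.2915085, 0.5260340
Sum of the 4 terms: H(X,Y) = 1.8578 bits

Chain rule check:
  H(X) + H(Y|X) = 0.9710 + 0.8868 = 1.8578 bits
  H(X,Y) = 1.8578 bits
✓ Chain rule verified.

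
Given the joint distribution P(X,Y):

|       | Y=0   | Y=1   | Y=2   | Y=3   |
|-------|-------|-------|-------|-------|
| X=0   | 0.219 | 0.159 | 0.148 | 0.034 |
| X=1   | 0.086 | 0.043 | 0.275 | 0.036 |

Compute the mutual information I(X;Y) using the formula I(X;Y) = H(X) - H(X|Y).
0.1120 bits

I(X;Y) = H(X) - H(X|Y)

Marginal of X (row sums):
  P(X=0) = 0.219 + 0.159 + 0.148 + 0.034 = 0.560
  P(X=1) = 0.086 + 0.043 + 0.275 + 0.036 = 0.440
H(X) = -[0.560·log₂(0.560) + 0.440·log₂(0.440)]
  = 0.46844071 + 0.52114681 = 0.9895875 bits

Marginal of Y (column sums):
  P(Y=0) = 0.219 + 0.086 = 0.305
  P(Y=1) = 0.159 + 0.043 = 0.202
  P(Y=2) = 0.148 + 0.275 = 0.423
  P(Y=3) = 0.034 + 0.036 = 0.070
H(X|Y) = Σ_y P(y)·H(X|Y=y):
  Y=0: P(Y=0) = 0.305, P(X|Y=0) = (219/305, 86/305) → H(X|Y=0) = 0.85811745
  Y=1: P(Y=1) = 0.202, P(X|Y=1) = (159/202, 43/202) → H(X|Y=1) = 0.74693537
  Y=2: P(Y=2) = 0.423, P(X|Y=2) = (148/423, 275/423) → H(X|Y=2) = 0.93396245
  Y=3: P(Y=3) = 0.070, P(X|Y=3) = (17/35, 18/35) → H(X|Y=3) = 0.99941106
H(X|Y) = 0.305·0.85811745 + 0.202·0.74693537 + 0.423·0.93396245 + 0.070·0.99941106 = 0.8776317 bits

I(X;Y) = H(X) - H(X|Y) = 0.9895875 - 0.8776317 = 0.1120 bits

Cross-check via I(X;Y) = H(X) + H(Y) - H(X,Y): computing H(Y) from the column sums and H(X,Y) from the 8 cells in the same way gives H(Y) = 1.7822434 bits and H(X,Y) = 2.6598751 bits, so
I(X;Y) = 0.9895875 + 1.7822434 - 2.6598751 = 0.1120 bits ✓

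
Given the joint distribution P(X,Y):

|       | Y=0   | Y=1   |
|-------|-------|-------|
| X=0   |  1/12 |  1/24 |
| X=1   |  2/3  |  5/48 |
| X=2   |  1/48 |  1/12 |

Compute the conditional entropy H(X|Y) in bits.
0.8582 bits

H(X|Y) = H(X,Y) - H(Y)

H(X,Y) = -Σ_{x,y} P(x,y) log₂ P(x,y). Per-cell terms -P(x,y)·log₂P(x,y):
  X=0: 0.298747, 0.191040
  X=1: 0.389975, 0.339899
  X=2: 0.116353, 0.298747
Sum of the 6 terms: H(X,Y) = 1.63476 bits

Marginal of Y (column sums):
  P(Y=0) = 1/12 + 2/3 + 1/48 = 37/48
  P(Y=1) = 1/24 + 5/48 + 1/12 = 11/48
H(Y) = -[(37/48)·log₂(37/48) + (11/48)·log₂(11/48)]
  = 0.289455 + 0.487101 = 0.77656 bits

H(X|Y) = H(X,Y) - H(Y) = 1.63476 - 0.77656 = 0.8582 bits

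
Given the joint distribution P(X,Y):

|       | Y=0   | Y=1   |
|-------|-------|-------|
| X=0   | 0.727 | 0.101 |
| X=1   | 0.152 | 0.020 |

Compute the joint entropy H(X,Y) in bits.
1.1945 bits

H(X,Y) = -Σ_{x,y} P(x,y) log₂ P(x,y). Per-cell terms -P(x,y)·log₂P(x,y):
  X=0: 0.3344, 0.3341
  X=1: 0.4131, 0.1129
Sum of the 4 terms: H(X,Y) = 1.1945 bits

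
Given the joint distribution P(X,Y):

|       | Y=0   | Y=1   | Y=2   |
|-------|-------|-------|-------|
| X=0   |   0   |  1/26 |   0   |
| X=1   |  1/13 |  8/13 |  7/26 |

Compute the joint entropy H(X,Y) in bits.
1.4062 bits

H(X,Y) = -Σ_{x,y} P(x,y) log₂ P(x,y). Per-cell terms -P(x,y)·log₂P(x,y):
  X=0: 0.00000, 0.18079, 0.00000
  X=1: 0.28465, 0.43104, 0.50968
  (cells with P = 0 contribute 0)
Sum of the 6 terms: H(X,Y) = 1.4062 bits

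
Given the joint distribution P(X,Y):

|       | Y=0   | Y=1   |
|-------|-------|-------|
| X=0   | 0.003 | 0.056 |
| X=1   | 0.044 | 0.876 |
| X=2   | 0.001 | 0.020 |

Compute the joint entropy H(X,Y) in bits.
0.7465 bits

H(X,Y) = -Σ_{x,y} P(x,y) log₂ P(x,y). Per-cell terms -P(x,y)·log₂P(x,y):
  X=0: 0.0251, 0.2329
  X=1: 0.1983, 0.1673
  X=2: 0.0100, 0.1129
Sum of the 6 terms: H(X,Y) = 0.7465 bits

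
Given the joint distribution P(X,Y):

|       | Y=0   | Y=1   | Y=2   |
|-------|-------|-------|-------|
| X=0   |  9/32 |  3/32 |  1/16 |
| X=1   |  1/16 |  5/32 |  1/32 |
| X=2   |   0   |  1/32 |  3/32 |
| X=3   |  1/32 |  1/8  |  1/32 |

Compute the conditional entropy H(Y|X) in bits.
1.2239 bits

H(Y|X) = H(X,Y) - H(X)

H(X,Y) = -Σ_{x,y} P(x,y) log₂ P(x,y). Per-cell terms -P(x,y)·log₂P(x,y):
  X=0: 0.51471, 0.32016, 0.25000
  X=1: 0.25000, 0.41845, 0.15625
  X=2: 0.00000, 0.15625, 0.32016
  X=3: 0.15625, 0.37500, 0.15625
  (cells with P = 0 contribute 0)
Sum of the 12 terms: H(X,Y) = 3.0735 bits

Marginal of X (row sums):
  P(X=0) = 9/32 + 3/32 + 1/16 = 7/16
  P(X=1) = 1/16 + 5/32 + 1/32 = 1/4
  P(X=2) = 0 + 1/32 + 3/32 = 1/8
  P(X=3) = 1/32 + 1/8 + 1/32 = 3/16
H(X) = -[(7/16)·log₂(7/16) + (1/4)·log₂(1/4) + (1/8)·log₂(1/8) + (3/16)·log₂(3/16)]
  = 0.52178 + 0.50000 + 0.37500 + 0.45282 = 1.8496 bits

H(Y|X) = H(X,Y) - H(X) = 3.0735 - 1.8496 = 1.2239 bits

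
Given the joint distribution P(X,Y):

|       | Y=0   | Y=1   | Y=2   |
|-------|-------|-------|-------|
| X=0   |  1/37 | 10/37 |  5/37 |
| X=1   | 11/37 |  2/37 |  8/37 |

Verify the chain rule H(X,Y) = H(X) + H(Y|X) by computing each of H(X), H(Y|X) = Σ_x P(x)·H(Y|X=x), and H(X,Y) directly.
H(X) = 0.9868 bits, H(Y|X) = 1.2799 bits, H(X,Y) = 2.2667 bits

Marginal of X (row sums):
  P(X=0) = 1/37 + 10/37 + 5/37 = 16/37
  P(X=1) = 11/37 + 2/37 + 8/37 = 21/37
H(X) = -[(16/37)·log₂(16/37) + (21/37)·log₂(21/37)]
  = 0.52301 + 0.46378 = 0.9868 bits

H(Y|X) = Σ_x P(x)·H(Y|X=x):
  X=0: P(X=0) = 16/37, P(Y|X=0) = (1/16, 5/8, 5/16) → H(Y|X=0) = 1.19819
  X=1: P(X=1) = 21/37, P(Y|X=1) = (11/21, 2/21, 8/21) → H(Y|X=1) = 1.34214
H(Y|X) = (16/37)·1.19819 + (21/37)·1.34214 = 1.2799 bits

H(X,Y) = -Σ_{x,y} P(x,y) log₂ P(x,y). Per-cell terms -P(x,y)·log₂P(x,y):
  X=0: 0.14080, 0.51014, 0.39021
  X=1: 0.52028, 0.22754, 0.47772
Sum of the 6 terms: H(X,Y) = 2.2667 bits

Chain rule check:
  H(X) + H(Y|X) = 0.9868 + 1.2799 = 2.2667 bits
  H(X,Y) = 2.2667 bits
✓ Chain rule verified.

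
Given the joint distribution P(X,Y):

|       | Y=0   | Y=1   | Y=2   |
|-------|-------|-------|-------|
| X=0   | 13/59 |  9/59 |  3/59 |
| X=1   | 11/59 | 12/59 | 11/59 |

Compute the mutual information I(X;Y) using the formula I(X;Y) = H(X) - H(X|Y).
0.0499 bits

I(X;Y) = H(X) - H(X|Y)

Marginal of X (row sums):
  P(X=0) = 13/59 + 9/59 + 3/59 = 25/59
  P(X=1) = 11/59 + 12/59 + 11/59 = 34/59
H(X) = -[(25/59)·log₂(25/59) + (34/59)·log₂(34/59)]
  = 0.52491 + 0.45824 = 0.98315 bits

Marginal of Y (column sums):
  P(Y=0) = 13/59 + 11/59 = 24/59
  P(Y=1) = 9/59 + 12/59 = 21/59
  P(Y=2) = 3/59 + 11/59 = 14/59
H(X|Y) = Σ_y P(y)·H(X|Y=y):
  Y=0: P(Y=0) = 24/59, P(X|Y=0) = (13/24, 11/24) → H(X|Y=0) = 0.99498
  Y=1: P(Y=1) = 21/59, P(X|Y=1) = (3/7, 4/7) → H(X|Y=1) = 0.98523
  Y=2: P(Y=2) = 14/59, P(X|Y=2) = (3/14, 11/14) → H(X|Y=2) = 0.74960
H(X|Y) = (24/59)·0.99498 + (21/59)·0.98523 + (14/59)·0.74960 = 0.93328 bits

I(X;Y) = H(X) - H(X|Y) = 0.98315 - 0.93328 = 0.0499 bits

Cross-check via I(X;Y) = H(X) + H(Y) - H(X,Y): computing H(Y) from the column sums and H(X,Y) from the 6 cells in the same way gives H(Y) = 1.55077 bits and H(X,Y) = 2.48405 bits, so
I(X;Y) = 0.98315 + 1.55077 - 2.48405 = 0.0499 bits ✓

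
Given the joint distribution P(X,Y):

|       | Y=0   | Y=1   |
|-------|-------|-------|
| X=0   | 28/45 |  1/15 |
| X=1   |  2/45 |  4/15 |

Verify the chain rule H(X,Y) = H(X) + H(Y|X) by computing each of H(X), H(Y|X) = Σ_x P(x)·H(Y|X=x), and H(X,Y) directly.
H(X) = 0.8945 bits, H(Y|X) = 0.5001 bits, H(X,Y) = 1.3945 bits

Marginal of X (row sums):
  P(X=0) = 28/45 + 1/15 = 31/45
  P(X=1) = 2/45 + 4/15 = 14/45
H(X) = -[(31/45)·log₂(31/45) + (14/45)·log₂(14/45)]
  = 0.3704 + 0.5241 = 0.8945 bits

H(Y|X) = Σ_x P(x)·H(Y|X=x):
  X=0: P(X=0) = 31/45, P(Y|X=0) = (28/31, 3/31) → H(Y|X=0) = 0.4587
  X=1: P(X=1) = 14/45, P(Y|X=1) = (1/7, 6/7) → H(Y|X=1) = 0.5917
H(Y|X) = (31/45)·0.4587 + (14/45)·0.5917 = 0.5001 bits

H(X,Y) = -Σ_{x,y} P(x,y) log₂ P(x,y). Per-cell terms -P(x,y)·log₂P(x,y):
  X=0: 0.4259, 0.2605
  X=1: 0.1996, 0.5085
Sum of the 4 terms: H(X,Y) = 1.3945 bits

Chain rule check:
  H(X) + H(Y|X) = 0.8945 + 0.5001 = 1.3946 bits
  H(X,Y) = 1.3945 bits
✓ Chain rule verified (Δ = 0.0001 is 4-dp rounding noise: each of the three values was rounded independently).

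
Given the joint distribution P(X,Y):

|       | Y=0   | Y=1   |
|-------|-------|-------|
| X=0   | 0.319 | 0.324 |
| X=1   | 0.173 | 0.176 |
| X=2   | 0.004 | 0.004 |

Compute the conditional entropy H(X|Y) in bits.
0.9954 bits

H(X|Y) = H(X,Y) - H(Y)

H(X,Y) = -Σ_{x,y} P(x,y) log₂ P(x,y). Per-cell terms -P(x,y)·log₂P(x,y):
  X=0: 0.52583, 0.52680
  X=1: 0.43789, 0.44112
  X=2: 0.03186, 0.03186
Sum of the 6 terms: H(X,Y) = 1.9954 bits

Marginal of Y (column sums):
  P(Y=0) = 0.319 + 0.173 + 0.004 = 0.496
  P(Y=1) = 0.324 + 0.176 + 0.004 = 0.504
H(Y) = -[0.496·log₂(0.496) + 0.504·log₂(0.504)]
  = 0.50175 + 0.49821 = 1.0000 bits

H(X|Y) = H(X,Y) - H(Y) = 1.9954 - 1.0000 = 0.9954 bits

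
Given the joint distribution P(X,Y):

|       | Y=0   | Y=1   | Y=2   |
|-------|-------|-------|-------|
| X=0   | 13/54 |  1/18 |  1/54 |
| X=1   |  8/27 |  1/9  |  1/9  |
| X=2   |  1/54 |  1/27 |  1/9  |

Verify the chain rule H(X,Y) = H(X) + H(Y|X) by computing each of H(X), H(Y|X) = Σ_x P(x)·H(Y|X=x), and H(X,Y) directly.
H(X) = 1.4471 bits, H(Y|X) = 1.2450 bits, H(X,Y) = 2.6921 bits

Marginal of X (row sums):
  P(X=0) = 13/54 + 1/18 + 1/54 = 17/54
  P(X=1) = 8/27 + 1/9 + 1/9 = 14/27
  P(X=2) = 1/54 + 1/27 + 1/9 = 1/6
H(X) = -[(17/54)·log₂(17/54) + (14/27)·log₂(14/27) + (1/6)·log₂(1/6)]
  = 0.52493 + 0.49131 + 0.43083 = 1.4471 bits

H(Y|X) = Σ_x P(x)·H(Y|X=x):
  X=0: P(X=0) = 17/54, P(Y|X=0) = (13/17, 3/17, 1/17) → H(Y|X=0) = 0.97802
  X=1: P(X=1) = 14/27, P(Y|X=1) = (4/7, 3/14, 3/14) → H(Y|X=1) = 1.41380
  X=2: P(X=2) = 1/6, P(Y|X=2) = (1/9, 2/9, 2/3) → H(Y|X=2) = 1.22439
H(Y|X) = (17/54)·0.97802 + (14/27)·1.41380 + (1/6)·1.22439 = 1.2450 bits

H(X,Y) = -Σ_{x,y} P(x,y) log₂ P(x,y). Per-cell terms -P(x,y)·log₂P(x,y):
  X=0: 0.49459, 0.23166, 0.10657
  X=1: 0.51997, 0.35221, 0.35221
  X=2: 0.10657, 0.17611, 0.35221
Sum of the 9 terms: H(X,Y) = 2.6921 bits

Chain rule check:
  H(X) + H(Y|X) = 1.4471 + 1.2450 = 2.6921 bits
  H(X,Y) = 2.6921 bits
✓ Chain rule verified.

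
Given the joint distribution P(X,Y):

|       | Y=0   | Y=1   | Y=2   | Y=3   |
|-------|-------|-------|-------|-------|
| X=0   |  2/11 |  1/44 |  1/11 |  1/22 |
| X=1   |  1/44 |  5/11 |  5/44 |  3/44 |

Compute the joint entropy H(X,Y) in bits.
2.3503 bits

H(X,Y) = -Σ_{x,y} P(x,y) log₂ P(x,y). Per-cell terms -P(x,y)·log₂P(x,y):
  X=0: 0.4472, 0.1241, 0.3145, 0.2027
  X=1: 0.1241, 0.5170, 0.3565, 0.2642
Sum of the 8 terms: H(X,Y) = 2.3503 bits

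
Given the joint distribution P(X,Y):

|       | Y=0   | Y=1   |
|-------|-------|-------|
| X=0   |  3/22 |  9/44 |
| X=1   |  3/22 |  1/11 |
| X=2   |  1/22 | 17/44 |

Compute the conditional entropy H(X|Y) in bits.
1.3971 bits

H(X|Y) = H(X,Y) - H(Y)

H(X,Y) = -Σ_{x,y} P(x,y) log₂ P(x,y). Per-cell terms -P(x,y)·log₂P(x,y):
  X=0: 0.39197, 0.46831
  X=1: 0.39197, 0.31449
  X=2: 0.20270, 0.53008
Sum of the 6 terms: H(X,Y) = 2.2995 bits

Marginal of Y (column sums):
  P(Y=0) = 3/22 + 3/22 + 1/22 = 7/22
  P(Y=1) = 9/44 + 1/11 + 17/44 = 15/22
H(Y) = -[(7/22)·log₂(7/22) + (15/22)·log₂(15/22)]
  = 0.52566 + 0.37673 = 0.9024 bits

H(X|Y) = H(X,Y) - H(Y) = 2.2995 - 0.9024 = 1.3971 bits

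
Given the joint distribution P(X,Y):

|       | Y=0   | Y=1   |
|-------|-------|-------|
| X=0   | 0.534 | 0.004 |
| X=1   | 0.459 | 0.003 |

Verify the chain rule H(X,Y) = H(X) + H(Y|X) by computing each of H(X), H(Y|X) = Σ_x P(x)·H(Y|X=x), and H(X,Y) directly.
H(X) = 0.9958 bits, H(Y|X) = 0.0601 bits, H(X,Y) = 1.0560 bits

Marginal of X (row sums):
  P(X=0) = 0.534 + 0.004 = 0.538
  P(X=1) = 0.459 + 0.003 = 0.462
H(X) = -[0.538·log₂(0.538) + 0.462·log₂(0.462)]
  = 0.48115 + 0.51468 = 0.9958 bits

H(Y|X) = Σ_x P(x)·H(Y|X=x):
  X=0: P(X=0) = 0.538, P(Y|X=0) = (267/269, 2/269) → H(Y|X=0) = 0.06326
  X=1: P(X=1) = 0.462, P(Y|X=1) = (153/154, 1/154) → H(Y|X=1) = 0.05652
H(Y|X) = 0.538·0.06326 + 0.462·0.05652 = 0.0601 bits

H(X,Y) = -Σ_{x,y} P(x,y) log₂ P(x,y). Per-cell terms -P(x,y)·log₂P(x,y):
  X=0: 0.48332, 0.03186
  X=1: 0.51566, 0.02514
Sum of the 4 terms: H(X,Y) = 1.0560 bits

Chain rule check:
  H(X) + H(Y|X) = 0.9958 + 0.0601 = 1.0559 bits
  H(X,Y) = 1.0560 bits
✓ Chain rule verified (Δ = 0.0001 is 4-dp rounding noise: each of the three values was rounded independently).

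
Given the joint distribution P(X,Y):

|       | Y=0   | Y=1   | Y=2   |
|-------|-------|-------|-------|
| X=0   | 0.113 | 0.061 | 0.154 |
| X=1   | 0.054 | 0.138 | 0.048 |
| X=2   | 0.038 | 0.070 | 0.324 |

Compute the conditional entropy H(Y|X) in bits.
1.2791 bits

H(Y|X) = H(X,Y) - H(X)

H(X,Y) = -Σ_{x,y} P(x,y) log₂ P(x,y). Per-cell terms -P(x,y)·log₂P(x,y):
  X=0: 0.355453, 0.246138, 0.415646
  X=1: 0.227388, 0.394302, 0.210279
  X=2: 0.179279, 0.268555, 0.526803
Sum of the 9 terms: H(X,Y) = 2.82384 bits

Marginal of X (row sums):
  P(X=0) = 0.113 + 0.061 + 0.154 = 0.328
  P(X=1) = 0.054 + 0.138 + 0.048 = 0.240
  P(X=2) = 0.038 + 0.070 + 0.324 = 0.432
H(X) = -[0.328·log₂(0.328) + 0.240·log₂(0.240) + 0.432·log₂(0.432)]
  = 0.527500 + 0.494134 + 0.523107 = 1.54474 bits

H(Y|X) = H(X,Y) - H(X) = 2.82384 - 1.54474 = 1.2791 bits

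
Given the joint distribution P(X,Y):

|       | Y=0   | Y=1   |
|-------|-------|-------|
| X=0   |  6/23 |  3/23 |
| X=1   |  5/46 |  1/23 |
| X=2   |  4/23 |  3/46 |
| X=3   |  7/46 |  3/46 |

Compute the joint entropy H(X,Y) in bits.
2.7996 bits

H(X,Y) = -Σ_{x,y} P(x,y) log₂ P(x,y). Per-cell terms -P(x,y)·log₂P(x,y):
  X=0: 0.505722, 0.383296
  X=1: 0.348004, 0.196677
  X=2: 0.438880, 0.256865
  X=3: 0.413336, 0.256865
Sum of the 8 terms: H(X,Y) = 2.7996 bits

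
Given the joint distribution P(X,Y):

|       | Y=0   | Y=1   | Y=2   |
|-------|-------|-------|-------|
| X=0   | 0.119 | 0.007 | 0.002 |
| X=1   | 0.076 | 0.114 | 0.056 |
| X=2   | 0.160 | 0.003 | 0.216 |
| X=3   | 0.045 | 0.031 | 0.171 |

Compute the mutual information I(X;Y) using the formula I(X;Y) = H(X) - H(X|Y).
0.3475 bits

I(X;Y) = H(X) - H(X|Y)

Marginal of X (row sums):
  P(X=0) = 0.119 + 0.007 + 0.002 = 0.128
  P(X=1) = 0.076 + 0.114 + 0.056 = 0.246
  P(X=2) = 0.160 + 0.003 + 0.216 = 0.379
  P(X=3) = 0.045 + 0.031 + 0.171 = 0.247
H(X) = -[0.128·log₂(0.128) + 0.246·log₂(0.246) + 0.379·log₂(0.379) + 0.247·log₂(0.247)]
  = 0.37962 + 0.49772 + 0.53050 + 0.49830 = 1.90614 bits

Marginal of Y (column sums):
  P(Y=0) = 0.119 + 0.076 + 0.160 + 0.045 = 0.400
  P(Y=1) = 0.007 + 0.114 + 0.003 + 0.031 = 0.155
  P(Y=2) = 0.002 + 0.056 + 0.216 + 0.171 = 0.445
H(X|Y) = Σ_y P(y)·H(X|Y=y):
  Y=0: P(Y=0) = 0.400, P(X|Y=0) = (119/400, 19/100, 2/5, 9/80) → H(X|Y=0) = 1.85894
  Y=1: P(Y=1) = 0.155, P(X|Y=1) = (7/155, 114/155, 3/155, 1/5) → H(X|Y=1) = 1.10234
  Y=2: P(Y=2) = 0.445, P(X|Y=2) = (2/445, 56/445, 216/445, 171/445) → H(X|Y=2) = 1.44773
H(X|Y) = 0.400·1.85894 + 0.155·1.10234 + 0.445·1.44773 = 1.55868 bits

I(X;Y) = H(X) - H(X|Y) = 1.90614 - 1.55868 = 0.3475 bits

Cross-check via I(X;Y) = H(X) + H(Y) - H(X,Y): computing H(Y) from the column sums and H(X,Y) from the 12 cells in the same way gives H(Y) = 1.46548 bits and H(X,Y) = 3.02416 bits, so
I(X;Y) = 1.90614 + 1.46548 - 3.02416 = 0.3475 bits ✓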